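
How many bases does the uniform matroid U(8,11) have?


Bases of U(8,11) are all 8-element subsets of the 11-element ground set.
Number of bases = C(11,8).
(11 choose 8) = 165.

165


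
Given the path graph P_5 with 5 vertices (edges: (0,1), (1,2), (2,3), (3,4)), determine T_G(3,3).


A path on 5 vertices is a tree with 4 edges.
T(x,y) = x^(4) for any tree.
T(3,3) = 3^4 = 81.

81


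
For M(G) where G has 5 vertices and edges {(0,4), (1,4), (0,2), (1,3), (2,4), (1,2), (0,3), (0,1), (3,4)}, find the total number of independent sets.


An independent set in a graphic matroid is an acyclic edge subset.
G has 5 vertices and 9 edges.
Enumerate all 2^9 = 512 subsets, checking for acyclicity.
Total independent sets = 198.

198


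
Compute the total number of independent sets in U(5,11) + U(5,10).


For a direct sum, |I(M1+M2)| = |I(M1)| * |I(M2)|.
|I(U(5,11))| = sum C(11,k) for k=0..5 = 1024.
|I(U(5,10))| = sum C(10,k) for k=0..5 = 638.
Total = 1024 * 638 = 653312.

653312


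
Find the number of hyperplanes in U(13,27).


Hyperplanes of U(13,27) are flats of rank 12.
In a uniform matroid, these are exactly the (12)-element subsets.
Count = (27 choose 12) = 17383860.

17383860


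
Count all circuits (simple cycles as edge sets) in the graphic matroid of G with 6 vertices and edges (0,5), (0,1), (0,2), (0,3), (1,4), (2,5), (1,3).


A circuit in a graphic matroid = edge set of a simple cycle.
G has 6 vertices and 7 edges.
Enumerating all minimal edge subsets forming cycles...
Total circuits found: 2.

2


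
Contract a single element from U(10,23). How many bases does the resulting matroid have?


Contracting e from U(10,23) gives U(9,22).
Bases of U(9,22) = C(22,9) = 22! / (9! * 13!) = 497420.

497420


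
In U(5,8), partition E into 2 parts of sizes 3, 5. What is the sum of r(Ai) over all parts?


r(Ai) = min(|Ai|, 5) for each part.
Sum = min(3,5) + min(5,5)
    = 3 + 5
    = 8.

8


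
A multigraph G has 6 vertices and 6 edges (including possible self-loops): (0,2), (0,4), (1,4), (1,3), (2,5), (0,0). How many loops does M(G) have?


In a graphic matroid, a loop is a self-loop edge (u,u) with rank 0.
Examining all 6 edges for self-loops...
Self-loops found: (0,0)
Number of loops = 1.

1


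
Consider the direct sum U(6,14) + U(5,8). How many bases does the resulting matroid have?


Bases of a direct sum M1 + M2: |B| = |B(M1)| * |B(M2)|.
|B(U(6,14))| = C(14,6) = 3003.
|B(U(5,8))| = C(8,5) = 56.
Total bases = 3003 * 56 = 168168.

168168


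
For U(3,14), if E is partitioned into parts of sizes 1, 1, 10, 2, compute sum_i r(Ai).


r(Ai) = min(|Ai|, 3) for each part.
Sum = min(1,3) + min(1,3) + min(10,3) + min(2,3)
    = 1 + 1 + 3 + 2
    = 7.

7


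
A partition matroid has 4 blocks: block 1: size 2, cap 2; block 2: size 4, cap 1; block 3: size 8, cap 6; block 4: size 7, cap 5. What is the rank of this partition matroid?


Rank of a partition matroid = sum of min(|Si|, ci) for each block.
= min(2,2) + min(4,1) + min(8,6) + min(7,5)
= 2 + 1 + 6 + 5
= 14.

14


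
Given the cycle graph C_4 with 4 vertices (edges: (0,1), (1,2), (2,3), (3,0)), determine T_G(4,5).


T(C_4; x,y) = x + x^2 + ... + x^(3) + y.
T(4,5) = 4^1 + 4^2 + 4^3 + 5
= 4 + 16 + 64 + 5
= 89.

89


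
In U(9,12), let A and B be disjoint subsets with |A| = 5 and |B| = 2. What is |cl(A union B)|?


|A union B| = 5 + 2 = 7 (disjoint).
In U(9,12), cl(S) = S if |S| < 9, else cl(S) = E.
Since 7 < 9, cl(A union B) = A union B.
|cl(A union B)| = 7.

7


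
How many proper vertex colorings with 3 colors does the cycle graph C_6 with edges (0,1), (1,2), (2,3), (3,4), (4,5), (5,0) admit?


P(C_6, k) = (k-1)^6 + (-1)^6*(k-1).
P(3) = (2)^6 + 2
= 64 + 2 = 66.

66


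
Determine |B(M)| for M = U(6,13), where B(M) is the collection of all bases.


Bases of U(6,13) are all 6-element subsets of the 13-element ground set.
Number of bases = C(13,6).
C(13,6) = 1716.

1716


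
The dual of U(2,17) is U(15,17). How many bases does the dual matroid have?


The dual of U(r,n) is U(n-r, n) = U(15,17).
Bases of U(15,17) are all (15)-element subsets.
|B(M*)| = (17 choose 15) = 136.

136


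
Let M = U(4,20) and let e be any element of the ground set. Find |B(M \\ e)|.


Deleting e from U(4,20) gives U(4,19) since n > r.
Bases of U(4,19) = C(19,4) = (19 * 18 * 17 * 16) / (1 * 2 * 3 * 4) = 3876.

3876


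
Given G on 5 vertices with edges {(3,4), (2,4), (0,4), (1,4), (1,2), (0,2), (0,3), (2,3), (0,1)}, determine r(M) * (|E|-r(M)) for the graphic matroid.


r(M) = |V| - c = 5 - 1 = 4.
nullity = |E| - r(M) = 9 - 4 = 5.
Product = 4 * 5 = 20.

20


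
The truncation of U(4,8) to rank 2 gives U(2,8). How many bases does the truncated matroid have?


Truncating U(4,8) to rank 2 gives U(2,8).
Bases of U(2,8) are all 2-element subsets of 8 elements.
Number of bases = C(8,2) = 8! / (2! * 6!) = 28.

28


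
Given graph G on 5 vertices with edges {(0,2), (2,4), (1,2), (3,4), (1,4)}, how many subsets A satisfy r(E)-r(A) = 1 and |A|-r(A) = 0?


R(x,y) = sum over A in 2^E of x^(r(E)-r(A)) * y^(|A|-r(A)).
G has 5 vertices, 5 edges. r(E) = 4.
Enumerate all 2^5 = 32 subsets.
Count subsets with r(E)-r(A)=1 and |A|-r(A)=0: 9.

9


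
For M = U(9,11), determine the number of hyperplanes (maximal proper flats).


Hyperplanes of U(9,11) are flats of rank 8.
In a uniform matroid, these are exactly the (8)-element subsets.
Count = C(11,8) = 11! / (8! * 3!) = 165.

165


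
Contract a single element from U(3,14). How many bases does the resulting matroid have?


Contracting e from U(3,14) gives U(2,13).
Bases of U(2,13) = C(13,2) = 13! / (2! * 11!) = 78.

78


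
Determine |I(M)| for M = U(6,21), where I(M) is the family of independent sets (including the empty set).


Independent sets of U(6,21) are all subsets of size <= 6.
Count = (21 choose 0) + (21 choose 1) + (21 choose 2) + (21 choose 3) + (21 choose 4) + (21 choose 5) + (21 choose 6)
     = 1 + 21 + 210 + 1330 + 5985 + 20349 + 54264
     = 82160.

82160


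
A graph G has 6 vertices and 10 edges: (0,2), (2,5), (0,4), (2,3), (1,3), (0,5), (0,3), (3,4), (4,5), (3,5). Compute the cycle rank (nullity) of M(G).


Cycle rank (nullity) = |E| - r(M) = |E| - (|V| - c).
|E| = 10, |V| = 6, c = 1.
Nullity = 10 - (6 - 1) = 10 - 5 = 5.

5


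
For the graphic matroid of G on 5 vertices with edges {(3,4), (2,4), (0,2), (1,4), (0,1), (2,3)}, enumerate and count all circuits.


A circuit in a graphic matroid = edge set of a simple cycle.
G has 5 vertices and 6 edges.
Enumerating all minimal edge subsets forming cycles...
Total circuits found: 3.

3


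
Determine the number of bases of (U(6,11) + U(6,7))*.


(M1+M2)* = M1* + M2*.
M1* = U(5,11), bases: C(11,5) = 462.
M2* = U(1,7), bases: C(7,1) = 7.
|B(M*)| = 462 * 7 = 3234.

3234


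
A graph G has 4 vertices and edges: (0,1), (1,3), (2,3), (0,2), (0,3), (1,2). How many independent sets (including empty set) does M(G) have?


An independent set in a graphic matroid is an acyclic edge subset.
G has 4 vertices and 6 edges.
Enumerate all 2^6 = 64 subsets, checking for acyclicity.
Total independent sets = 38.

38


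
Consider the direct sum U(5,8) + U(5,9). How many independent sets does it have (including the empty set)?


For a direct sum, |I(M1+M2)| = |I(M1)| * |I(M2)|.
|I(U(5,8))| = sum C(8,k) for k=0..5 = 219.
|I(U(5,9))| = sum C(9,k) for k=0..5 = 382.
Total = 219 * 382 = 83658.

83658


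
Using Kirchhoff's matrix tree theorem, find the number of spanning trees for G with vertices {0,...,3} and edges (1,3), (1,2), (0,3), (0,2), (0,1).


By Kirchhoff's matrix tree theorem, the number of spanning trees equals
the determinant of any cofactor of the Laplacian matrix L.
G has 4 vertices and 5 edges.
Computing the (3 x 3) cofactor determinant gives 8.

8


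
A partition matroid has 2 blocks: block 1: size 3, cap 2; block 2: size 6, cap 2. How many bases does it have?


A basis picks exactly ci elements from block i.
Number of bases = product of C(|Si|, ci).
= C(3,2) * C(6,2)
= 3 * 15
= 45.

45


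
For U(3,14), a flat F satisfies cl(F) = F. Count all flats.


Flats of U(3,14): every subset of size < 3 is a flat, plus E itself.
Count = (14 choose 0) + (14 choose 1) + (14 choose 2) + 1
     = 1 + 14 + 91 + 1
     = 107.

107


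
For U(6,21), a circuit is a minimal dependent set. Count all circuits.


In U(6,21), circuits are the (7)-element subsets.
Any set of 7 elements is dependent, and removing any one element gives
an independent set of size 6, so it is a minimal dependent set.
Number of circuits = C(21,7) = 21! / (7! * 14!) = 116280.

116280


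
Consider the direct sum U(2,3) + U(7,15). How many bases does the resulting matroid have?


Bases of a direct sum M1 + M2: |B| = |B(M1)| * |B(M2)|.
|B(U(2,3))| = C(3,2) = 3.
|B(U(7,15))| = C(15,7) = 6435.
Total bases = 3 * 6435 = 19305.

19305


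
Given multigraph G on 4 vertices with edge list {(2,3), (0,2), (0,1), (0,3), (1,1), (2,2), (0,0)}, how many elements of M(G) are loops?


In a graphic matroid, a loop is a self-loop edge (u,u) with rank 0.
Examining all 7 edges for self-loops...
Self-loops found: (1,1), (2,2), (0,0)
Number of loops = 3.

3


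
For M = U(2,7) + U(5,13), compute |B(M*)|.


(M1+M2)* = M1* + M2*.
M1* = U(5,7), bases: C(7,5) = 21.
M2* = U(8,13), bases: C(13,8) = 1287.
|B(M*)| = 21 * 1287 = 27027.

27027


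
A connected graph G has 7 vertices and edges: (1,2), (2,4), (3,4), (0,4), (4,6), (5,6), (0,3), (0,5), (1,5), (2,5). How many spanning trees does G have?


By Kirchhoff's matrix tree theorem, the number of spanning trees equals
the determinant of any cofactor of the Laplacian matrix L.
G has 7 vertices and 10 edges.
Computing the (6 x 6) cofactor determinant gives 85.

85


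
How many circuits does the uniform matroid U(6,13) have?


In U(6,13), circuits are the (7)-element subsets.
Any set of 7 elements is dependent, and removing any one element gives
an independent set of size 6, so it is a minimal dependent set.
Number of circuits = (13 choose 7) = 1716.

1716


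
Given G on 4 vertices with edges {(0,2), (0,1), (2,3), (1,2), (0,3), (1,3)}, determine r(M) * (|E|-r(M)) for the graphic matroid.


r(M) = |V| - c = 4 - 1 = 3.
nullity = |E| - r(M) = 6 - 3 = 3.
Product = 3 * 3 = 9.

9


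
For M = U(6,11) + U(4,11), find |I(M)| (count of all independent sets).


For a direct sum, |I(M1+M2)| = |I(M1)| * |I(M2)|.
|I(U(6,11))| = sum C(11,k) for k=0..6 = 1486.
|I(U(4,11))| = sum C(11,k) for k=0..4 = 562.
Total = 1486 * 562 = 835132.

835132


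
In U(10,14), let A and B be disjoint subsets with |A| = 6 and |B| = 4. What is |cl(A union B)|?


|A union B| = 6 + 4 = 10 (disjoint).
In U(10,14), cl(S) = S if |S| < 10, else cl(S) = E.
Since 10 >= 10, cl(A union B) = E.
|cl(A union B)| = 14.

14


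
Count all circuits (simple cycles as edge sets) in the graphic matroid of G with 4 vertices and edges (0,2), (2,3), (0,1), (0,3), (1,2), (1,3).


A circuit in a graphic matroid = edge set of a simple cycle.
G has 4 vertices and 6 edges.
Enumerating all minimal edge subsets forming cycles...
Total circuits found: 7.

7


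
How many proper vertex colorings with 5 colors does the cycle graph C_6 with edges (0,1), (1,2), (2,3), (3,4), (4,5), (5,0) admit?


P(C_6, k) = (k-1)^6 + (-1)^6*(k-1).
P(5) = (4)^6 + 4
= 4096 + 4 = 4100.

4100


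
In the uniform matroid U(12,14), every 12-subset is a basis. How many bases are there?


Bases of U(12,14) are all 12-element subsets of the 14-element ground set.
Number of bases = C(14,12).
C(14,12) = 14! / (12! * 2!) = 91.

91


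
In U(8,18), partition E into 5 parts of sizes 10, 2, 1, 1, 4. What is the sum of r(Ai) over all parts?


r(Ai) = min(|Ai|, 8) for each part.
Sum = min(10,8) + min(2,8) + min(1,8) + min(1,8) + min(4,8)
    = 8 + 2 + 1 + 1 + 4
    = 16.

16


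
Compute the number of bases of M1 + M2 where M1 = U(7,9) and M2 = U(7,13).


Bases of a direct sum M1 + M2: |B| = |B(M1)| * |B(M2)|.
|B(U(7,9))| = C(9,7) = 36.
|B(U(7,13))| = C(13,7) = 1716.
Total bases = 36 * 1716 = 61776.

61776


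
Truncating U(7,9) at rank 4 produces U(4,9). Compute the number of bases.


Truncating U(7,9) to rank 4 gives U(4,9).
Bases of U(4,9) are all 4-element subsets of 9 elements.
Number of bases = (9 choose 4) = 126.

126


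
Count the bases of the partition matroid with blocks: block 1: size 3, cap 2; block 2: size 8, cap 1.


A basis picks exactly ci elements from block i.
Number of bases = product of C(|Si|, ci).
= C(3,2) * C(8,1)
= 3 * 8
= 24.

24


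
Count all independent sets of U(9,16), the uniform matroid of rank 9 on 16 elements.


Independent sets of U(9,16) are all subsets of size <= 9.
Count = C(16,0) + C(16,1) + C(16,2) + C(16,3) + C(16,4) + C(16,5) + C(16,6) + C(16,7) + C(16,8) + C(16,9)
     = 1 + 16 + 120 + 560 + 1820 + 4368 + 8008 + 11440 + 12870 + 11440
     = 50643.

50643


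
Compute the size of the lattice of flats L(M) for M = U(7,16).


Flats of U(7,16): every subset of size < 7 is a flat, plus E itself.
Count = C(16,0) + C(16,1) + C(16,2) + C(16,3) + C(16,4) + C(16,5) + C(16,6) + 1
     = 1 + 16 + 120 + 560 + 1820 + 4368 + 8008 + 1
     = 14894.

14894


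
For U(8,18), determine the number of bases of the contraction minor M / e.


Contracting e from U(8,18) gives U(7,17).
Bases of U(7,17) = (17 choose 7) = 19448.

19448


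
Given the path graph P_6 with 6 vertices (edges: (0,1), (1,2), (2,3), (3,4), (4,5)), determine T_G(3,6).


A path on 6 vertices is a tree with 5 edges.
T(x,y) = x^(5) for any tree.
T(3,6) = 3^5 = 243.

243


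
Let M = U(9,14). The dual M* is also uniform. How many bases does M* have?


The dual of U(r,n) is U(n-r, n) = U(5,14).
Bases of U(5,14) are all (5)-element subsets.
|B(M*)| = C(14,5) = 2002.

2002


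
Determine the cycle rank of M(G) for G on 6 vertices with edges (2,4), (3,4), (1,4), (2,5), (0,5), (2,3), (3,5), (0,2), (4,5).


Cycle rank (nullity) = |E| - r(M) = |E| - (|V| - c).
|E| = 9, |V| = 6, c = 1.
Nullity = 9 - (6 - 1) = 9 - 5 = 4.

4


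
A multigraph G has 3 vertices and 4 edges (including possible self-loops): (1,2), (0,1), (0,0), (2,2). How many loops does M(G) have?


In a graphic matroid, a loop is a self-loop edge (u,u) with rank 0.
Examining all 4 edges for self-loops...
Self-loops found: (0,0), (2,2)
Number of loops = 2.

2


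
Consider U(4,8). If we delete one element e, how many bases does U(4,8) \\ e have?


Deleting e from U(4,8) gives U(4,7) since n > r.
Bases of U(4,7) = (7 choose 4) = 35.

35


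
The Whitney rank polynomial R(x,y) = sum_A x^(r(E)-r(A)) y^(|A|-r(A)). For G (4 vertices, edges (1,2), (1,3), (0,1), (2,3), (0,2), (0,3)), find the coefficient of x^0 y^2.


R(x,y) = sum over A in 2^E of x^(r(E)-r(A)) * y^(|A|-r(A)).
G has 4 vertices, 6 edges. r(E) = 3.
Enumerate all 2^6 = 64 subsets.
Count subsets with r(E)-r(A)=0 and |A|-r(A)=2: 6.

6


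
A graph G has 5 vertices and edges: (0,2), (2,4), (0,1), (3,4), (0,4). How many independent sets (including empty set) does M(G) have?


An independent set in a graphic matroid is an acyclic edge subset.
G has 5 vertices and 5 edges.
Enumerate all 2^5 = 32 subsets, checking for acyclicity.
Total independent sets = 28.

28


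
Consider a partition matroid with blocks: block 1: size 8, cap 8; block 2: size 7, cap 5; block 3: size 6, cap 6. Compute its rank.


Rank of a partition matroid = sum of min(|Si|, ci) for each block.
= min(8,8) + min(7,5) + min(6,6)
= 8 + 5 + 6
= 19.

19


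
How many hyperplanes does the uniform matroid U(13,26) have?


Hyperplanes of U(13,26) are flats of rank 12.
In a uniform matroid, these are exactly the (12)-element subsets.
Count = C(26,12) = 9657700.

9657700


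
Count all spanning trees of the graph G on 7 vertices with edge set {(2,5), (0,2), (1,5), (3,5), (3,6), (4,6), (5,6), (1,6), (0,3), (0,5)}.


By Kirchhoff's matrix tree theorem, the number of spanning trees equals
the determinant of any cofactor of the Laplacian matrix L.
G has 7 vertices and 10 edges.
Computing the (6 x 6) cofactor determinant gives 55.

55


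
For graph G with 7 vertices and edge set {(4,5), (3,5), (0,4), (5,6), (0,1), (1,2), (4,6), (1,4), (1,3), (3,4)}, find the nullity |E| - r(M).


Cycle rank (nullity) = |E| - r(M) = |E| - (|V| - c).
|E| = 10, |V| = 7, c = 1.
Nullity = 10 - (7 - 1) = 10 - 6 = 4.

4


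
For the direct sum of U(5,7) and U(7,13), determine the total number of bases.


Bases of a direct sum M1 + M2: |B| = |B(M1)| * |B(M2)|.
|B(U(5,7))| = C(7,5) = 21.
|B(U(7,13))| = C(13,7) = 1716.
Total bases = 21 * 1716 = 36036.

36036


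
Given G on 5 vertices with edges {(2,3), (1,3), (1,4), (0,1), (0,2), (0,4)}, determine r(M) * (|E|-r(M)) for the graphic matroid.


r(M) = |V| - c = 5 - 1 = 4.
nullity = |E| - r(M) = 6 - 4 = 2.
Product = 4 * 2 = 8.

8


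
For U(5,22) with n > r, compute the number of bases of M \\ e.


Deleting e from U(5,22) gives U(5,21) since n > r.
Bases of U(5,21) = (21 choose 5) = 20349.

20349


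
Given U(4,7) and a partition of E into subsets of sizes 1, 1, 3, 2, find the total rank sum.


r(Ai) = min(|Ai|, 4) for each part.
Sum = min(1,4) + min(1,4) + min(3,4) + min(2,4)
    = 1 + 1 + 3 + 2
    = 7.

7


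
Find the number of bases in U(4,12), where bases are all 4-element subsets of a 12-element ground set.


Bases of U(4,12) are all 4-element subsets of the 12-element ground set.
Number of bases = C(12,4).
C(12,4) = (12 * 11 * 10 * 9) / (1 * 2 * 3 * 4) = 495.

495


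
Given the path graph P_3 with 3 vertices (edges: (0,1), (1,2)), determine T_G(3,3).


A path on 3 vertices is a tree with 2 edges.
T(x,y) = x^(2) for any tree.
T(3,3) = 3^2 = 9.

9


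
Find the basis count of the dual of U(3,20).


The dual of U(r,n) is U(n-r, n) = U(17,20).
Bases of U(17,20) are all (17)-element subsets.
|B(M*)| = C(20,17) = 1140.

1140


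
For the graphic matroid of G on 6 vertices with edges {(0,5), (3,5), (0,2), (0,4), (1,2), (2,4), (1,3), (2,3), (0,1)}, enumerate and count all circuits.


A circuit in a graphic matroid = edge set of a simple cycle.
G has 6 vertices and 9 edges.
Enumerating all minimal edge subsets forming cycles...
Total circuits found: 12.

12


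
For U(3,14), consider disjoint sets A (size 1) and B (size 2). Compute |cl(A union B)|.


|A union B| = 1 + 2 = 3 (disjoint).
In U(3,14), cl(S) = S if |S| < 3, else cl(S) = E.
Since 3 >= 3, cl(A union B) = E.
|cl(A union B)| = 14.

14


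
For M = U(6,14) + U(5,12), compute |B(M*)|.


(M1+M2)* = M1* + M2*.
M1* = U(8,14), bases: C(14,8) = 3003.
M2* = U(7,12), bases: C(12,7) = 792.
|B(M*)| = 3003 * 792 = 2378376.

2378376


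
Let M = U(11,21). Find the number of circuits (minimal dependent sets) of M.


In U(11,21), circuits are the (12)-element subsets.
Any set of 12 elements is dependent, and removing any one element gives
an independent set of size 11, so it is a minimal dependent set.
Number of circuits = C(21,12) = 293930.

293930


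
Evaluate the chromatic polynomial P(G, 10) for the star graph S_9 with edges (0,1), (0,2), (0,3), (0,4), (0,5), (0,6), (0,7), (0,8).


P(tree, k) = k * (k-1)^(8) for any tree on 9 vertices.
P(10) = 10 * 9^8 = 10 * 43046721 = 430467210.

430467210


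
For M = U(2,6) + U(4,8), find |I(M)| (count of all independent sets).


For a direct sum, |I(M1+M2)| = |I(M1)| * |I(M2)|.
|I(U(2,6))| = sum C(6,k) for k=0..2 = 22.
|I(U(4,8))| = sum C(8,k) for k=0..4 = 163.
Total = 22 * 163 = 3586.

3586


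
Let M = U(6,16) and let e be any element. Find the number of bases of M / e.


Contracting e from U(6,16) gives U(5,15).
Bases of U(5,15) = C(15,5) = 15! / (5! * 10!) = 3003.

3003


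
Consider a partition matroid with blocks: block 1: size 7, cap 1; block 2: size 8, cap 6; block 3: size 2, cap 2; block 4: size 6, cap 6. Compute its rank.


Rank of a partition matroid = sum of min(|Si|, ci) for each block.
= min(7,1) + min(8,6) + min(2,2) + min(6,6)
= 1 + 6 + 2 + 6
= 15.

15


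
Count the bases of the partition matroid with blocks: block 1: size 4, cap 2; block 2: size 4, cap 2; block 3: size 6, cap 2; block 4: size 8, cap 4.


A basis picks exactly ci elements from block i.
Number of bases = product of C(|Si|, ci).
= C(4,2) * C(4,2) * C(6,2) * C(8,4)
= 6 * 6 * 15 * 70
= 37800.

37800


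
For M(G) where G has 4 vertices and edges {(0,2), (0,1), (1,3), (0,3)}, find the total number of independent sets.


An independent set in a graphic matroid is an acyclic edge subset.
G has 4 vertices and 4 edges.
Enumerate all 2^4 = 16 subsets, checking for acyclicity.
Total independent sets = 14.

14


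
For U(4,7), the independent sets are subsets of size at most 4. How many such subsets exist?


Independent sets of U(4,7) are all subsets of size <= 4.
Count = C(7,0) + C(7,1) + C(7,2) + C(7,3) + C(7,4)
     = 1 + 7 + 21 + 35 + 35
     = 99.

99


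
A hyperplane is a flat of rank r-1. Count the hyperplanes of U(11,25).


Hyperplanes of U(11,25) are flats of rank 10.
In a uniform matroid, these are exactly the (10)-element subsets.
Count = C(25,10) = 3268760.

3268760


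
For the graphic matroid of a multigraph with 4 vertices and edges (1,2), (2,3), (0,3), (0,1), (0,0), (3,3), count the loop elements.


In a graphic matroid, a loop is a self-loop edge (u,u) with rank 0.
Examining all 6 edges for self-loops...
Self-loops found: (0,0), (3,3)
Number of loops = 2.

2


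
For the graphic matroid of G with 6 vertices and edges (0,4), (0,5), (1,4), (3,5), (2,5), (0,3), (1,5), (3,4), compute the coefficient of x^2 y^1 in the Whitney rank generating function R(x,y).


R(x,y) = sum over A in 2^E of x^(r(E)-r(A)) * y^(|A|-r(A)).
G has 6 vertices, 8 edges. r(E) = 5.
Enumerate all 2^8 = 256 subsets.
Count subsets with r(E)-r(A)=2 and |A|-r(A)=1: 13.

13


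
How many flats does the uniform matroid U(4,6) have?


Flats of U(4,6): every subset of size < 4 is a flat, plus E itself.
Count = (6 choose 0) + (6 choose 1) + (6 choose 2) + (6 choose 3) + 1
     = 1 + 6 + 15 + 20 + 1
     = 43.

43


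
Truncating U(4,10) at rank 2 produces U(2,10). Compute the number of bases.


Truncating U(4,10) to rank 2 gives U(2,10).
Bases of U(2,10) are all 2-element subsets of 10 elements.
Number of bases = C(10,2) = (10 * 9) / (1 * 2) = 45.

45


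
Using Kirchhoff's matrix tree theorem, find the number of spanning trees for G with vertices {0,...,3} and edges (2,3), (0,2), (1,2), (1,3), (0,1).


By Kirchhoff's matrix tree theorem, the number of spanning trees equals
the determinant of any cofactor of the Laplacian matrix L.
G has 4 vertices and 5 edges.
Computing the (3 x 3) cofactor determinant gives 8.

8


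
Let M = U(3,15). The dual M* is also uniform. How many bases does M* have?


The dual of U(r,n) is U(n-r, n) = U(12,15).
Bases of U(12,15) are all (12)-element subsets.
|B(M*)| = C(15,12) = 455.

455


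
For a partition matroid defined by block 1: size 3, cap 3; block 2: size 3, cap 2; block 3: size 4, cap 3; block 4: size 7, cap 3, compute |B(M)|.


A basis picks exactly ci elements from block i.
Number of bases = product of C(|Si|, ci).
= C(3,3) * C(3,2) * C(4,3) * C(7,3)
= 1 * 3 * 4 * 35
= 420.

420


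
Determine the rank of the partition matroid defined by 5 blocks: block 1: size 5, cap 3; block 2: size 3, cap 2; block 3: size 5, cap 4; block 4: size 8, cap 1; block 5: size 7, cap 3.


Rank of a partition matroid = sum of min(|Si|, ci) for each block.
= min(5,3) + min(3,2) + min(5,4) + min(8,1) + min(7,3)
= 3 + 2 + 4 + 1 + 3
= 13.

13


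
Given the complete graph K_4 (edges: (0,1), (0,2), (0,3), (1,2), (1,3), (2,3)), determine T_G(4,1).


T(K_4; x,y) = x^3 + 3x^2 + 4xy + 2x + y^3 + 3y^2 + 2y.
Substituting x=4, y=1:
= 64 + 48 + 16 + 8 + 1 + 3 + 2
= 142.

142


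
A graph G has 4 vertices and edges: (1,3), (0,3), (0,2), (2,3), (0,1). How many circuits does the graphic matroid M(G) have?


A circuit in a graphic matroid = edge set of a simple cycle.
G has 4 vertices and 5 edges.
Enumerating all minimal edge subsets forming cycles...
Total circuits found: 3.

3


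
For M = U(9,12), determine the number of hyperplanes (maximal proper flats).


Hyperplanes of U(9,12) are flats of rank 8.
In a uniform matroid, these are exactly the (8)-element subsets.
Count = C(12,8) = 495.

495


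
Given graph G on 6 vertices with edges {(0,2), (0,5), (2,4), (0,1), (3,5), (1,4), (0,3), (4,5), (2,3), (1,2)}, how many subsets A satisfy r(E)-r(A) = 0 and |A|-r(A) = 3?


R(x,y) = sum over A in 2^E of x^(r(E)-r(A)) * y^(|A|-r(A)).
G has 6 vertices, 10 edges. r(E) = 5.
Enumerate all 2^10 = 1024 subsets.
Count subsets with r(E)-r(A)=0 and |A|-r(A)=3: 45.

45


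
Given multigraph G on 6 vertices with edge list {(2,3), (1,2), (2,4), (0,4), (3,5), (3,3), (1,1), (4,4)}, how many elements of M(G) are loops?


In a graphic matroid, a loop is a self-loop edge (u,u) with rank 0.
Examining all 8 edges for self-loops...
Self-loops found: (3,3), (1,1), (4,4)
Number of loops = 3.

3


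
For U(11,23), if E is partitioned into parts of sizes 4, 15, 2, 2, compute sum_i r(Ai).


r(Ai) = min(|Ai|, 11) for each part.
Sum = min(4,11) + min(15,11) + min(2,11) + min(2,11)
    = 4 + 11 + 2 + 2
    = 19.

19


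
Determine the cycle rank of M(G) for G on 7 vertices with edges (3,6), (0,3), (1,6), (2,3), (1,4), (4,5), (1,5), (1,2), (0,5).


Cycle rank (nullity) = |E| - r(M) = |E| - (|V| - c).
|E| = 9, |V| = 7, c = 1.
Nullity = 9 - (7 - 1) = 9 - 6 = 3.

3


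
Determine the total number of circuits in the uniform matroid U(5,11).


In U(5,11), circuits are the (6)-element subsets.
Any set of 6 elements is dependent, and removing any one element gives
an independent set of size 5, so it is a minimal dependent set.
Number of circuits = C(11,6) = 11! / (6! * 5!) = 462.

462


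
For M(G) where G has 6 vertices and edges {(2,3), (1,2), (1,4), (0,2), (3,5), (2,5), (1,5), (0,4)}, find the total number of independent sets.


An independent set in a graphic matroid is an acyclic edge subset.
G has 6 vertices and 8 edges.
Enumerate all 2^8 = 256 subsets, checking for acyclicity.
Total independent sets = 178.

178


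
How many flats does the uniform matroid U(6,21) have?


Flats of U(6,21): every subset of size < 6 is a flat, plus E itself.
Count = C(21,0) + C(21,1) + C(21,2) + C(21,3) + C(21,4) + C(21,5) + 1
     = 1 + 21 + 210 + 1330 + 5985 + 20349 + 1
     = 27897.

27897


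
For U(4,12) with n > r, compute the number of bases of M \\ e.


Deleting e from U(4,12) gives U(4,11) since n > r.
Bases of U(4,11) = (11 choose 4) = 330.

330


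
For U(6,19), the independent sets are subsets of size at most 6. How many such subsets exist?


Independent sets of U(6,19) are all subsets of size <= 6.
Count = C(19,0) + C(19,1) + C(19,2) + C(19,3) + C(19,4) + C(19,5) + C(19,6)
     = 1 + 19 + 171 + 969 + 3876 + 11628 + 27132
     = 43796.

43796


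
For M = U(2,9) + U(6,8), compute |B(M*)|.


(M1+M2)* = M1* + M2*.
M1* = U(7,9), bases: C(9,7) = 36.
M2* = U(2,8), bases: C(8,2) = 28.
|B(M*)| = 36 * 28 = 1008.

1008


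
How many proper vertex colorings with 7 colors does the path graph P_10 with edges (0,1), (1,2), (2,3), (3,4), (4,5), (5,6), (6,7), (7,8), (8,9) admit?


P(P_10, k) = k * (k-1)^(9).
P(7) = 7 * 6^9 = 7 * 10077696 = 70543872.

70543872


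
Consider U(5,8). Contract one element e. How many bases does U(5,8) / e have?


Contracting e from U(5,8) gives U(4,7).
Bases of U(4,7) = C(7,4) = (7 * 6 * 5 * 4) / (1 * 2 * 3 * 4) = 35.

35


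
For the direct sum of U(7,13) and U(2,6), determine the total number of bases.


Bases of a direct sum M1 + M2: |B| = |B(M1)| * |B(M2)|.
|B(U(7,13))| = C(13,7) = 1716.
|B(U(2,6))| = C(6,2) = 15.
Total bases = 1716 * 15 = 25740.

25740


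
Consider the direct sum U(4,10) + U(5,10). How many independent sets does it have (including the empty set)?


For a direct sum, |I(M1+M2)| = |I(M1)| * |I(M2)|.
|I(U(4,10))| = sum C(10,k) for k=0..4 = 386.
|I(U(5,10))| = sum C(10,k) for k=0..5 = 638.
Total = 386 * 638 = 246268.

246268


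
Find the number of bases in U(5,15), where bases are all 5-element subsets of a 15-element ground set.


Bases of U(5,15) are all 5-element subsets of the 15-element ground set.
Number of bases = C(15,5).
C(15,5) = 15! / (5! * 10!) = 3003.

3003


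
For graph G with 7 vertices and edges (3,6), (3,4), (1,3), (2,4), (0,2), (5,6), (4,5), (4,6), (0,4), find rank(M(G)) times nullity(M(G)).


r(M) = |V| - c = 7 - 1 = 6.
nullity = |E| - r(M) = 9 - 6 = 3.
Product = 6 * 3 = 18.

18


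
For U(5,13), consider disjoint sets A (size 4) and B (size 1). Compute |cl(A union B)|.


|A union B| = 4 + 1 = 5 (disjoint).
In U(5,13), cl(S) = S if |S| < 5, else cl(S) = E.
Since 5 >= 5, cl(A union B) = E.
|cl(A union B)| = 13.

13


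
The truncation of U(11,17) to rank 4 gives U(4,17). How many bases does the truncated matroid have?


Truncating U(11,17) to rank 4 gives U(4,17).
Bases of U(4,17) are all 4-element subsets of 17 elements.
Number of bases = C(17,4) = 17! / (4! * 13!) = 2380.

2380


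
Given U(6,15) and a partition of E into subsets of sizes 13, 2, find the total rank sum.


r(Ai) = min(|Ai|, 6) for each part.
Sum = min(13,6) + min(2,6)
    = 6 + 2
    = 8.

8


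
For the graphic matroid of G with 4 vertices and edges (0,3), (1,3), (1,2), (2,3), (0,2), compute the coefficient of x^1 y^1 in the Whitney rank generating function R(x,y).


R(x,y) = sum over A in 2^E of x^(r(E)-r(A)) * y^(|A|-r(A)).
G has 4 vertices, 5 edges. r(E) = 3.
Enumerate all 2^5 = 32 subsets.
Count subsets with r(E)-r(A)=1 and |A|-r(A)=1: 2.

2


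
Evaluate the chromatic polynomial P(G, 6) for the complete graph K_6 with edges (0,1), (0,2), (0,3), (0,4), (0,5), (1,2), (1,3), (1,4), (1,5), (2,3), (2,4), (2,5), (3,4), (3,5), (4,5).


P(K_6, k) = k(k-1)(k-2)...(k-5).
P(6) = (6) * (5) * (4) * (3) * (2) * (1) = 720.

720


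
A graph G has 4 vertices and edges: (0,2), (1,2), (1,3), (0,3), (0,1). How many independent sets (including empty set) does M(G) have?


An independent set in a graphic matroid is an acyclic edge subset.
G has 4 vertices and 5 edges.
Enumerate all 2^5 = 32 subsets, checking for acyclicity.
Total independent sets = 24.

24


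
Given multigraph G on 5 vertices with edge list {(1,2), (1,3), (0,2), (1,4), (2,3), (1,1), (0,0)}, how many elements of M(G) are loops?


In a graphic matroid, a loop is a self-loop edge (u,u) with rank 0.
Examining all 7 edges for self-loops...
Self-loops found: (1,1), (0,0)
Number of loops = 2.

2


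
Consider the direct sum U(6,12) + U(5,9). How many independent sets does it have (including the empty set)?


For a direct sum, |I(M1+M2)| = |I(M1)| * |I(M2)|.
|I(U(6,12))| = sum C(12,k) for k=0..6 = 2510.
|I(U(5,9))| = sum C(9,k) for k=0..5 = 382.
Total = 2510 * 382 = 958820.

958820


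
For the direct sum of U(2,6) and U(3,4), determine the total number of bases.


Bases of a direct sum M1 + M2: |B| = |B(M1)| * |B(M2)|.
|B(U(2,6))| = C(6,2) = 15.
|B(U(3,4))| = C(4,3) = 4.
Total bases = 15 * 4 = 60.

60


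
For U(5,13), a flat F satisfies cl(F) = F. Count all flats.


Flats of U(5,13): every subset of size < 5 is a flat, plus E itself.
Count = (13 choose 0) + (13 choose 1) + (13 choose 2) + (13 choose 3) + (13 choose 4) + 1
     = 1 + 13 + 78 + 286 + 715 + 1
     = 1094.

1094


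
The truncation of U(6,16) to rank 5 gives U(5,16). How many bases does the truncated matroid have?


Truncating U(6,16) to rank 5 gives U(5,16).
Bases of U(5,16) are all 5-element subsets of 16 elements.
Number of bases = (16 choose 5) = 4368.

4368


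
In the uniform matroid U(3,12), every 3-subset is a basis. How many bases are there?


Bases of U(3,12) are all 3-element subsets of the 12-element ground set.
Number of bases = C(12,3).
C(12,3) = 12! / (3! * 9!) = 220.

220


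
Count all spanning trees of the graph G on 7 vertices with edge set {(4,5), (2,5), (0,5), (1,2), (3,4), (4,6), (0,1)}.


By Kirchhoff's matrix tree theorem, the number of spanning trees equals
the determinant of any cofactor of the Laplacian matrix L.
G has 7 vertices and 7 edges.
Computing the (6 x 6) cofactor determinant gives 4.

4


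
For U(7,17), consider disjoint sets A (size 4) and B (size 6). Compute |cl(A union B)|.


|A union B| = 4 + 6 = 10 (disjoint).
In U(7,17), cl(S) = S if |S| < 7, else cl(S) = E.
Since 10 >= 7, cl(A union B) = E.
|cl(A union B)| = 17.

17


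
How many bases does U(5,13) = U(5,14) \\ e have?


Deleting e from U(5,14) gives U(5,13) since n > r.
Bases of U(5,13) = C(13,5) = 13! / (5! * 8!) = 1287.

1287


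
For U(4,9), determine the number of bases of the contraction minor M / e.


Contracting e from U(4,9) gives U(3,8).
Bases of U(3,8) = (8 choose 3) = 56.

56


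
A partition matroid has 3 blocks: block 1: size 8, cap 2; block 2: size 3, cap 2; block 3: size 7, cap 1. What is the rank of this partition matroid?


Rank of a partition matroid = sum of min(|Si|, ci) for each block.
= min(8,2) + min(3,2) + min(7,1)
= 2 + 2 + 1
= 5.

5


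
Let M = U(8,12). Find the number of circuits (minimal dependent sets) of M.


In U(8,12), circuits are the (9)-element subsets.
Any set of 9 elements is dependent, and removing any one element gives
an independent set of size 8, so it is a minimal dependent set.
Number of circuits = (12 choose 9) = 220.

220


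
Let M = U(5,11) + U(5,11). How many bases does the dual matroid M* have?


(M1+M2)* = M1* + M2*.
M1* = U(6,11), bases: C(11,6) = 462.
M2* = U(6,11), bases: C(11,6) = 462.
|B(M*)| = 462 * 462 = 213444.

213444


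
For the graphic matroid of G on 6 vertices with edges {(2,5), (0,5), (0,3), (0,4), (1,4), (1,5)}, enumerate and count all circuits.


A circuit in a graphic matroid = edge set of a simple cycle.
G has 6 vertices and 6 edges.
Enumerating all minimal edge subsets forming cycles...
Total circuits found: 1.

1


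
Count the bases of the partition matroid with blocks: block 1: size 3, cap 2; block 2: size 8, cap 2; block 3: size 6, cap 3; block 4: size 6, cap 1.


A basis picks exactly ci elements from block i.
Number of bases = product of C(|Si|, ci).
= C(3,2) * C(8,2) * C(6,3) * C(6,1)
= 3 * 28 * 20 * 6
= 10080.

10080


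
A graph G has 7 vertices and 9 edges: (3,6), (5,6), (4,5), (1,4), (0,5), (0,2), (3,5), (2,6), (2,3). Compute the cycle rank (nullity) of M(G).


Cycle rank (nullity) = |E| - r(M) = |E| - (|V| - c).
|E| = 9, |V| = 7, c = 1.
Nullity = 9 - (7 - 1) = 9 - 6 = 3.

3


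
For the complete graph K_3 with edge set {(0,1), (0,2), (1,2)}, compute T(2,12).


T(K_3; x,y) = x^2 + x + y.
T(2,12) = 4 + 2 + 12 = 18.

18


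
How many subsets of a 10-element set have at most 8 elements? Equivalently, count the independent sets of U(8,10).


Independent sets of U(8,10) are all subsets of size <= 8.
Count = (10 choose 0) + (10 choose 1) + (10 choose 2) + (10 choose 3) + (10 choose 4) + (10 choose 5) + (10 choose 6) + (10 choose 7) + (10 choose 8)
     = 1 + 10 + 45 + 120 + 210 + 252 + 210 + 120 + 45
     = 1013.

1013


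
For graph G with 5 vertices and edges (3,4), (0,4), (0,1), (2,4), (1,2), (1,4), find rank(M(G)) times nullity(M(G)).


r(M) = |V| - c = 5 - 1 = 4.
nullity = |E| - r(M) = 6 - 4 = 2.
Product = 4 * 2 = 8.

8


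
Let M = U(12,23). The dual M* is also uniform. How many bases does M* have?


The dual of U(r,n) is U(n-r, n) = U(11,23).
Bases of U(11,23) are all (11)-element subsets.
|B(M*)| = C(23,11) = 23! / (11! * 12!) = 1352078.

1352078


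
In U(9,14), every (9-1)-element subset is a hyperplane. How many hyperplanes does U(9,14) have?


Hyperplanes of U(9,14) are flats of rank 8.
In a uniform matroid, these are exactly the (8)-element subsets.
Count = C(14,8) = 14! / (8! * 6!) = 3003.

3003


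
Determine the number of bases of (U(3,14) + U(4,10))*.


(M1+M2)* = M1* + M2*.
M1* = U(11,14), bases: C(14,11) = 364.
M2* = U(6,10), bases: C(10,6) = 210.
|B(M*)| = 364 * 210 = 76440.

76440


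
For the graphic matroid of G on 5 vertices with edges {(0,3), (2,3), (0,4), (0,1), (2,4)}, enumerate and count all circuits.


A circuit in a graphic matroid = edge set of a simple cycle.
G has 5 vertices and 5 edges.
Enumerating all minimal edge subsets forming cycles...
Total circuits found: 1.

1


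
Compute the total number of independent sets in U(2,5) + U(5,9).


For a direct sum, |I(M1+M2)| = |I(M1)| * |I(M2)|.
|I(U(2,5))| = sum C(5,k) for k=0..2 = 16.
|I(U(5,9))| = sum C(9,k) for k=0..5 = 382.
Total = 16 * 382 = 6112.

6112


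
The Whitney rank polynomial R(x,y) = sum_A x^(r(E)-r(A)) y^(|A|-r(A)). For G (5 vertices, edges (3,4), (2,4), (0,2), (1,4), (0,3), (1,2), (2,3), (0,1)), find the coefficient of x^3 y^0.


R(x,y) = sum over A in 2^E of x^(r(E)-r(A)) * y^(|A|-r(A)).
G has 5 vertices, 8 edges. r(E) = 4.
Enumerate all 2^8 = 256 subsets.
Count subsets with r(E)-r(A)=3 and |A|-r(A)=0: 8.

8


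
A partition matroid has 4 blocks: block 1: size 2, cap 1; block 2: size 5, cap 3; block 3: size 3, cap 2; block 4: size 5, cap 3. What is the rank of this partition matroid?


Rank of a partition matroid = sum of min(|Si|, ci) for each block.
= min(2,1) + min(5,3) + min(3,2) + min(5,3)
= 1 + 3 + 2 + 3
= 9.

9


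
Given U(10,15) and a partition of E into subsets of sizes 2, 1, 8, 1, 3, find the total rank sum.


r(Ai) = min(|Ai|, 10) for each part.
Sum = min(2,10) + min(1,10) + min(8,10) + min(1,10) + min(3,10)
    = 2 + 1 + 8 + 1 + 3
    = 15.

15


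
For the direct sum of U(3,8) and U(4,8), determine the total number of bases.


Bases of a direct sum M1 + M2: |B| = |B(M1)| * |B(M2)|.
|B(U(3,8))| = C(8,3) = 56.
|B(U(4,8))| = C(8,4) = 70.
Total bases = 56 * 70 = 3920.

3920


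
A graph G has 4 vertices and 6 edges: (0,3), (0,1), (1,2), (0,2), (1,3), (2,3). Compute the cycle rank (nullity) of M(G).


Cycle rank (nullity) = |E| - r(M) = |E| - (|V| - c).
|E| = 6, |V| = 4, c = 1.
Nullity = 6 - (4 - 1) = 6 - 3 = 3.

3


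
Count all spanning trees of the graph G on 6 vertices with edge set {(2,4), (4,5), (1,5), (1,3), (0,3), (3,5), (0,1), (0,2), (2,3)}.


By Kirchhoff's matrix tree theorem, the number of spanning trees equals
the determinant of any cofactor of the Laplacian matrix L.
G has 6 vertices and 9 edges.
Computing the (5 x 5) cofactor determinant gives 66.

66


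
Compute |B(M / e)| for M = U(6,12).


Contracting e from U(6,12) gives U(5,11).
Bases of U(5,11) = C(11,5) = 11! / (5! * 6!) = 462.

462


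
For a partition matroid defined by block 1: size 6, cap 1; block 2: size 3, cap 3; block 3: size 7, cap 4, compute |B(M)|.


A basis picks exactly ci elements from block i.
Number of bases = product of C(|Si|, ci).
= C(6,1) * C(3,3) * C(7,4)
= 6 * 1 * 35
= 210.

210


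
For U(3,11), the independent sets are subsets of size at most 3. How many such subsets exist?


Independent sets of U(3,11) are all subsets of size <= 3.
Count = (11 choose 0) + (11 choose 1) + (11 choose 2) + (11 choose 3)
     = 1 + 11 + 55 + 165
     = 232.

232


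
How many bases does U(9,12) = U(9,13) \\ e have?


Deleting e from U(9,13) gives U(9,12) since n > r.
Bases of U(9,12) = C(12,9) = 12! / (9! * 3!) = 220.

220


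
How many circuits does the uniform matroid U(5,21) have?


In U(5,21), circuits are the (6)-element subsets.
Any set of 6 elements is dependent, and removing any one element gives
an independent set of size 5, so it is a minimal dependent set.
Number of circuits = (21 choose 6) = 54264.

54264


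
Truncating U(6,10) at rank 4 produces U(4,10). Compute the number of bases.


Truncating U(6,10) to rank 4 gives U(4,10).
Bases of U(4,10) are all 4-element subsets of 10 elements.
Number of bases = C(10,4) = (10 * 9 * 8 * 7) / (1 * 2 * 3 * 4) = 210.

210
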